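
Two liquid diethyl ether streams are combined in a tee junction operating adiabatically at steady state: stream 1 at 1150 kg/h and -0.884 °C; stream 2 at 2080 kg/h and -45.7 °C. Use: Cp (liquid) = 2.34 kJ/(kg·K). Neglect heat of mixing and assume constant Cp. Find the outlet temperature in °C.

T_out = -29.7 °C

Energy balance with Q = 0: Σ ṁᵢCp,ᵢ(T_out − Tᵢ) = 0
Σ ṁᵢCp,ᵢTᵢ = 1150×2.34×-0.884 + 2080×2.34×-45.7 = -224810
Σ ṁᵢCp,ᵢ = 1150×2.34 + 2080×2.34 = 7558.2
T_out = -224810 / 7558.2 = -29.744 °C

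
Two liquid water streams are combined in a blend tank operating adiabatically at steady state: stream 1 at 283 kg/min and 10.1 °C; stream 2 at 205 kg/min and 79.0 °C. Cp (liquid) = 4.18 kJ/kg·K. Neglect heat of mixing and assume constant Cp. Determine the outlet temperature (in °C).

No heat crosses the boundary, so H_out = H_in.
Σ ṁᵢCp,ᵢTᵢ = 283×4.18×10.1 + 205×4.18×79.0 = 79643
Σ ṁᵢCp,ᵢ = 283×4.18 + 205×4.18 = 2039.8
T_out = 79643 / 2039.8 = 39.044 °C

T_out = 39.0 °C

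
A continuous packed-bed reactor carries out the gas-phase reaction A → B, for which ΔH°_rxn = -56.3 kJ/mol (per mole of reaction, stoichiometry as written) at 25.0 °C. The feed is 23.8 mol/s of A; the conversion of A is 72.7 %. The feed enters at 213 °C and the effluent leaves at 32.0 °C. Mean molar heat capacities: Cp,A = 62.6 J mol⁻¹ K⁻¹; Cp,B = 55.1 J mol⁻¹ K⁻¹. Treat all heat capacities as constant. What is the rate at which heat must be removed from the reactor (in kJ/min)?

Extent of reaction ξ = 0.727 × 23.8 = 17.303 mol/s
Reaction term: ξ·ΔH°_rxn = 17.303 × -56.3 = -974.14 kJ/s
Sensible, feed 213→25 °C: -280.1 kJ/s
Outlet flows (mol/s): A 6.4974, B 17.303
Sensible, products 25→32.0 °C: 9.5208 kJ/s
Q = ΔH = -1244.7 kJ/s = -1244.7 kW
Heat removed = 74683 kJ/min

Q_out = 74700 kJ/min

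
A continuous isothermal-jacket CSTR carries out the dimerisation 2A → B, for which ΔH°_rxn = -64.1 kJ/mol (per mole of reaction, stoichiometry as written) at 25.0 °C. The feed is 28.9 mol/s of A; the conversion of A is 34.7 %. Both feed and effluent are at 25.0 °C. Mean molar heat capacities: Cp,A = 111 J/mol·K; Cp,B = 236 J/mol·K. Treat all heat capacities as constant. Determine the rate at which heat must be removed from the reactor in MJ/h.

Extent of reaction ξ = 0.347 × 28.9 / 2 = 5.0141 mol/s
Reaction term: ξ·ΔH°_rxn = 5.0141 × -64.1 = -321.41 kJ/s
Q = ΔH = -321.41 kJ/s = -321.41 kW
Heat removed = 1157.1 MJ/h

Q_out = 1160 MJ/h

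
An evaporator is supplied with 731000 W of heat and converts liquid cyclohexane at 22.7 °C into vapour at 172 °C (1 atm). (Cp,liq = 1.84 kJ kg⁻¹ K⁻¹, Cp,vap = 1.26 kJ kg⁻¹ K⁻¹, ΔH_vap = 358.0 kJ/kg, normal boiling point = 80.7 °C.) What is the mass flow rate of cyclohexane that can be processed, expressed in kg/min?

ṁ = 75.7 kg/min

Δh = 1.84×(80.7−22.7) + 358.0 + 1.26×(172−80.7) = 579.76 kJ/kg
Q = 731000 W = 731 kJ/s = 43860 kJ/min
ṁ = Q/Δh = 43860 / 579.76 = 75.652 kg/min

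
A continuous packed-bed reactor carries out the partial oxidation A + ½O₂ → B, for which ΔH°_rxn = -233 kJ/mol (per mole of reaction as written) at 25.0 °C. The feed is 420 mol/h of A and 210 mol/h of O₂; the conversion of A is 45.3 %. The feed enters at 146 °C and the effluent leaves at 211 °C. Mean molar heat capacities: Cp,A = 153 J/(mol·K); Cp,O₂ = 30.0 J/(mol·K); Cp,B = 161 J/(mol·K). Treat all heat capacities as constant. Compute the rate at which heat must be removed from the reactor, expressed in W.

Extent of reaction ξ = 0.453 × 420 = 190.26 mol/h
Reaction term: ξ·ΔH°_rxn = 190.26 × -233 = -44331 kJ/h
Sensible, feed 146→25 °C: -8537.8 kJ/h
Outlet flows (mol/h): A 229.74, O₂ 114.87, B 190.26
Sensible, products 25→211 °C: 12876 kJ/h
Q = ΔH = -39992 kJ/h = -11.109 kW
Heat removed = 11109 W

Q_out = 11100 W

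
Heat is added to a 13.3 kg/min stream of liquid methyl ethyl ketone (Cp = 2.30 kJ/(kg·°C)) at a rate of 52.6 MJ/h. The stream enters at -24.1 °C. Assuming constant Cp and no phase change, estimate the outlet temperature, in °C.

T_out = 4.56 °C

Q = 52.6 MJ/h = 876.67 kJ/min
ΔT = Q/(ṁ·Cp) = 876.67/(13.3×2.30) = 28.659 K
T_out = -24.1 + 28.659 = 4.5586 °C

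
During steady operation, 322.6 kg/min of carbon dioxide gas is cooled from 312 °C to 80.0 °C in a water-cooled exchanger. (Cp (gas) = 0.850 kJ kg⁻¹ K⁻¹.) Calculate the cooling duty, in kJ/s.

Q = ṁ·Cp·ΔT = 322.6 × 0.850 × (80.0 − 312) = -63617 kJ/min
Converting: 63617 / 60 s = 1060.3 kW

Q_c = 1060 kJ/s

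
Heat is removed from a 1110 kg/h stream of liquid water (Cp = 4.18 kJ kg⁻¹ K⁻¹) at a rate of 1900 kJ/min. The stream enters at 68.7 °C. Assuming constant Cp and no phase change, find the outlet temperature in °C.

Q = 1900 kJ/min = 114000 kJ/h
ΔT = Q/(ṁ·Cp) = 114000/(1110×4.18) = 24.57 K
T_out = 68.7 − 24.57 = 44.13 °C

T_out = 44.1 °C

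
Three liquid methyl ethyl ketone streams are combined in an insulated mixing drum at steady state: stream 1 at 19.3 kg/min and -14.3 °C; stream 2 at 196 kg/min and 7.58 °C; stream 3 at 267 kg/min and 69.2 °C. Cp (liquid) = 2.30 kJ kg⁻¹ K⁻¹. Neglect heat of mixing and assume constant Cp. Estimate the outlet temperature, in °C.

T_out = 40.8 °C

No heat crosses the boundary, so H_out = H_in.
Σ ṁᵢCp,ᵢTᵢ = 19.3×2.30×-14.3 + 196×2.30×7.58 + 267×2.30×69.2 = 45278
Σ ṁᵢCp,ᵢ = 19.3×2.30 + 196×2.30 + 267×2.30 = 1109.3
T_out = 45278 / 1109.3 = 40.817 °C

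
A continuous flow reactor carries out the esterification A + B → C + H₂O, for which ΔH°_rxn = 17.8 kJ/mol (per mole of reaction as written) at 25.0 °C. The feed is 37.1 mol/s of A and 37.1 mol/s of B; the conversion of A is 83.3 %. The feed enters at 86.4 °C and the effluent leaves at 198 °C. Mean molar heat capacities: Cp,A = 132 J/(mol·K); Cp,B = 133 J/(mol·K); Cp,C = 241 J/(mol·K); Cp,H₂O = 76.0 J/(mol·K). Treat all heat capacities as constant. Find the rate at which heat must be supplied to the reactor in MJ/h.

Extent of reaction ξ = 0.833 × 37.1 = 30.904 mol/s
Reaction term: ξ·ΔH°_rxn = 30.904 × 17.8 = 550.1 kJ/s
Sensible, feed 86.4→25 °C: -603.65 kJ/s
Outlet flows (mol/s): A 6.1957, B 6.1957, C 30.904, H₂O 30.904
Sensible, products 25→198 °C: 1978.9 kJ/s
Q = ΔH = 1925.3 kJ/s = 1925.3 kW
Heat supplied = 6931.1 MJ/h

Q_in = 6930 MJ/h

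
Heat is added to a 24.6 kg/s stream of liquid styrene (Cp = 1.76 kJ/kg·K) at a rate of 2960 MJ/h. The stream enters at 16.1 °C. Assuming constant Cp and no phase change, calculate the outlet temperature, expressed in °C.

T_out = 35.1 °C

Q = 2960 MJ/h = 822.22 kJ/s
ΔT = Q/(ṁ·Cp) = 822.22/(24.6×1.76) = 18.991 K
T_out = 16.1 + 18.991 = 35.091 °C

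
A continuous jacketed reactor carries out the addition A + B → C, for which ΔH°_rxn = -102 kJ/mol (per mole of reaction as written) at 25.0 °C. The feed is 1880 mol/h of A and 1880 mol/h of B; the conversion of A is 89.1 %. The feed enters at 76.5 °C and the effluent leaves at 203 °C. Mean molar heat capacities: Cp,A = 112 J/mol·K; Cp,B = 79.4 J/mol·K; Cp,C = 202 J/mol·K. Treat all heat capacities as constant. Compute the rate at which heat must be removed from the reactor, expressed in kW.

Q_out = 33.9 kW

Extent of reaction ξ = 0.891 × 1880 = 1675.1 mol/h
Reaction term: ξ·ΔH°_rxn = 1675.1 × -102 = -170860 kJ/h
Sensible, feed 76.5→25 °C: -18531 kJ/h
Outlet flows (mol/h): A 204.92, B 204.92, C 1675.1
Sensible, products 25→203 °C: 67211 kJ/h
Q = ΔH = -122180 kJ/h = -33.939 kW
Heat removed = 33.939 kW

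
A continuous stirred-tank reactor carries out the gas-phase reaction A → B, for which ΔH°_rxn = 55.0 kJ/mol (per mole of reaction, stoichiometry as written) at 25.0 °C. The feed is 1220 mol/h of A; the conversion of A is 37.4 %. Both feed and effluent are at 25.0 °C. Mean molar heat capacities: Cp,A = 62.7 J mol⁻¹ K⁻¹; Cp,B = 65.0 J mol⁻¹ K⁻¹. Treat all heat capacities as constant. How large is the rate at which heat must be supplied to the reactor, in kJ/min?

Q_in = 418 kJ/min

Extent of reaction ξ = 0.374 × 1220 = 456.28 mol/h
Reaction term: ξ·ΔH°_rxn = 456.28 × 55.0 = 25095 kJ/h
Q = ΔH = 25095 kJ/h = 6.9709 kW
Heat supplied = 418.26 kJ/min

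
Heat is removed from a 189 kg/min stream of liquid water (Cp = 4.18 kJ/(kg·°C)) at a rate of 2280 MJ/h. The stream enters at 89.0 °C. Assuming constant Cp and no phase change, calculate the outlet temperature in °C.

T_out = 40.9 °C

Q = 2280 MJ/h = 38000 kJ/min
ΔT = Q/(ṁ·Cp) = 38000/(189×4.18) = 48.1 K
T_out = 89.0 − 48.1 = 40.9 °C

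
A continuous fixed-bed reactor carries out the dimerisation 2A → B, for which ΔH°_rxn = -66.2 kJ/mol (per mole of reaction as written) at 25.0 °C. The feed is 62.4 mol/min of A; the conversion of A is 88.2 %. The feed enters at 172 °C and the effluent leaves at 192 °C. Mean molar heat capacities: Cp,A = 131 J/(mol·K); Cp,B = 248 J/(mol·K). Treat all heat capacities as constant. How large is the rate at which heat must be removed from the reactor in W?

Q_out = 28700 W

Extent of reaction ξ = 0.882 × 62.4 / 2 = 27.518 mol/min
Reaction term: ξ·ΔH°_rxn = 27.518 × -66.2 = -1821.7 kJ/min
Sensible, feed 172→25 °C: -1201.6 kJ/min
Outlet flows (mol/min): A 7.3632, B 27.518
Sensible, products 25→192 °C: 1300.8 kJ/min
Q = ΔH = -1722.6 kJ/min = -28.709 kW
Heat removed = 28709 W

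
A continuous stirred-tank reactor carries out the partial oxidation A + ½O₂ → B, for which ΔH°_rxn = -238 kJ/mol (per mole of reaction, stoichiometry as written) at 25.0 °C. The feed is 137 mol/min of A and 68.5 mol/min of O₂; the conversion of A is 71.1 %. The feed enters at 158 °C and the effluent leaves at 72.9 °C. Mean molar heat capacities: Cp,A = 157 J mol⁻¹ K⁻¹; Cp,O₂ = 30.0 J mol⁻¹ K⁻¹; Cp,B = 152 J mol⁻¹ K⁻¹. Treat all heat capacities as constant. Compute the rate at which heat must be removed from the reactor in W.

Extent of reaction ξ = 0.711 × 137 = 97.407 mol/min
Reaction term: ξ·ΔH°_rxn = 97.407 × -238 = -23183 kJ/min
Sensible, feed 158→25 °C: -3134 kJ/min
Outlet flows (mol/min): A 39.593, O₂ 19.797, B 97.407
Sensible, products 25→72.9 °C: 1035.4 kJ/min
Q = ΔH = -25281 kJ/min = -421.36 kW
Heat removed = 421360 W

Q_out = 421000 W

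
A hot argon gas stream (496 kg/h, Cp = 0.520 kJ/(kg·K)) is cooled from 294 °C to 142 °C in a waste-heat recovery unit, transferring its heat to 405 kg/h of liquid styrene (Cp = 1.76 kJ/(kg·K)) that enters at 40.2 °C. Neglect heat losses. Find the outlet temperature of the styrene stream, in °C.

T_c,out = 95.2 °C

Heat released by hot stream: Q = 496 × 0.520 × (294 − 142) = 39204 kJ/h
Energy balance on cold side (adiabatic exchanger): Q = ṁ_c·Cp_c·(T_c,out − T_c,in)
T_c,out = 40.2 + 39204/(405 × 1.76) = 95.2 °C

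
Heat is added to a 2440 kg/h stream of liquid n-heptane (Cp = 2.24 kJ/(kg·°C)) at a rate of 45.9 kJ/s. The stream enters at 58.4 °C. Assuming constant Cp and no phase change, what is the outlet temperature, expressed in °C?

Q = 45.9 kJ/s = 165240 kJ/h
ΔT = Q/(ṁ·Cp) = 165240/(2440×2.24) = 30.233 K
T_out = 58.4 + 30.233 = 88.633 °C

T_out = 88.6 °C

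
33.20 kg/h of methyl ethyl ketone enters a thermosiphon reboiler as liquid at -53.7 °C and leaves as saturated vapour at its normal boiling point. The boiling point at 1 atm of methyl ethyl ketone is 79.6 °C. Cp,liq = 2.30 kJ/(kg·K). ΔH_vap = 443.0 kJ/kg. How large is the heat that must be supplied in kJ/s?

liquid -53.7→79.6 °C: 306.59 kJ/kg
vaporisation at 79.6 °C: 443 kJ/kg
Δh = 306.59 + 443 = 749.59 kJ/kg
Q = ṁ·Δh = 33.20 kg/h × 749.59 kJ/kg = 24886 kJ/h
|Q| = 6.9129 kW

Q = 6.91 kJ/s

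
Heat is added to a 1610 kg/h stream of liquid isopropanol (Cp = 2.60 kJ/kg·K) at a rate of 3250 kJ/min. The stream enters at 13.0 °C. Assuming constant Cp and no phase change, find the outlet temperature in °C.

T_out = 59.6 °C

Q = 3250 kJ/min = 195000 kJ/h
ΔT = Q/(ṁ·Cp) = 195000/(1610×2.60) = 46.584 K
T_out = 13.0 + 46.584 = 59.584 °C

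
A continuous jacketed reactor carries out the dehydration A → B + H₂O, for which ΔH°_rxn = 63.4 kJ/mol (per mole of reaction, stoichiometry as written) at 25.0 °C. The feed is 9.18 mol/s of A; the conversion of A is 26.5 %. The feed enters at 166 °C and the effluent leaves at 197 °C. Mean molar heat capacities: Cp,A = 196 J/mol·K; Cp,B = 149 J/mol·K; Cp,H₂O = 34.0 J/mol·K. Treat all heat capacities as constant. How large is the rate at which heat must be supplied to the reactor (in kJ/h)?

Q_in = 736000 kJ/h

Extent of reaction ξ = 0.265 × 9.18 = 2.4327 mol/s
Reaction term: ξ·ΔH°_rxn = 2.4327 × 63.4 = 154.23 kJ/s
Sensible, feed 166→25 °C: -253.7 kJ/s
Outlet flows (mol/s): A 6.7473, B 2.4327, H₂O 2.4327
Sensible, products 25→197 °C: 304.04 kJ/s
Q = ΔH = 204.57 kJ/s = 204.57 kW
Heat supplied = 736460 kJ/h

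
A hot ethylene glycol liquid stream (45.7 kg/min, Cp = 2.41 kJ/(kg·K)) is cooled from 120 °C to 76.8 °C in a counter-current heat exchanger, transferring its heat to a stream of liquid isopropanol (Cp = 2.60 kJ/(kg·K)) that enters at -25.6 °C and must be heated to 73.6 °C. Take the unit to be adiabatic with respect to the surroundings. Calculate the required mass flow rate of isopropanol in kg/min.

ṁ_c = 18.4 kg/min

Heat released by hot stream: Q = 45.7 × 2.41 × (120 − 76.8) = 4757.9 kJ/min
Energy balance on cold side (adiabatic exchanger): Q = ṁ_c·Cp_c·(T_c,out − T_c,in)
ṁ_c = 4757.9 / [2.60 × (73.6 − -25.6)] = 18.447 kg/min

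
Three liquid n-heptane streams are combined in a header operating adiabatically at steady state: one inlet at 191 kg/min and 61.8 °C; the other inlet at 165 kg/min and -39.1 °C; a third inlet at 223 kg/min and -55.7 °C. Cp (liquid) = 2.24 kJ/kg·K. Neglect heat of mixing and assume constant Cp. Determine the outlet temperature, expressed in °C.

T_out = -12.2 °C

No heat crosses the boundary, so H_out = H_in.
T_out = Σ ṁᵢCp,ᵢTᵢ / Σ ṁᵢCp,ᵢ
      = -15834 / 1297 = -12.209 °C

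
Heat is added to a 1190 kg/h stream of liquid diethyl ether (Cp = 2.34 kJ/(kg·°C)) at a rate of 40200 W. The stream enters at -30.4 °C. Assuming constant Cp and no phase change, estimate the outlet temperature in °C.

T_out = 21.6 °C

Q = 40200 W = 144720 kJ/h
ΔT = Q/(ṁ·Cp) = 144720/(1190×2.34) = 51.972 K
T_out = -30.4 + 51.972 = 21.572 °C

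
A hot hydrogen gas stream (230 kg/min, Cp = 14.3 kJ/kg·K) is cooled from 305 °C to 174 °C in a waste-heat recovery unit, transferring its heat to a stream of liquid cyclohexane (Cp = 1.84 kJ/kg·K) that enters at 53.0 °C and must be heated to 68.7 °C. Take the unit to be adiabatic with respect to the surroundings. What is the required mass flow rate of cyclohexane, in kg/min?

Heat released by hot stream: Q = 230 × 14.3 × (305 − 174) = 430860 kJ/min
Energy balance on cold side (adiabatic exchanger): Q = ṁ_c·Cp_c·(T_c,out − T_c,in)
ṁ_c = 430860 / [1.84 × (68.7 − 53.0)] = 14915 kg/min

ṁ_c = 14900 kg/min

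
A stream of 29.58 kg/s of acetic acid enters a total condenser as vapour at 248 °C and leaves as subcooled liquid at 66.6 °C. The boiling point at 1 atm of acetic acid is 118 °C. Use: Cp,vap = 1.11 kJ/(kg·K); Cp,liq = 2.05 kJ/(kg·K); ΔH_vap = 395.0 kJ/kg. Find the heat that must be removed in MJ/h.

Q_c = 68600 MJ/h

vapour 248→118 °C: -144.3 kJ/kg
condensation at 118 °C: -395 kJ/kg
liquid 118→66.6 °C: -105.37 kJ/kg
Δh = -144.3 + -395 + -105.37 = -644.67 kJ/kg
Q = ṁ·Δh = 29.58 kg/s × -644.67 kJ/kg = -19069 kJ/s
|Q| = 19069 kW = 68650 MJ/h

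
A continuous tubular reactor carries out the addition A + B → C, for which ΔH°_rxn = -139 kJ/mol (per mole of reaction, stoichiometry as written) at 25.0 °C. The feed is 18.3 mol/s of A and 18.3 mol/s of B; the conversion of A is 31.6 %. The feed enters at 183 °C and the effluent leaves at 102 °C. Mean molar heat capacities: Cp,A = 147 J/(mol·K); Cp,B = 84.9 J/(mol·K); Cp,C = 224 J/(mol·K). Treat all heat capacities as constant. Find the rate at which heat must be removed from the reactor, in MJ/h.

Extent of reaction ξ = 0.316 × 18.3 = 5.7828 mol/s
Reaction term: ξ·ΔH°_rxn = 5.7828 × -139 = -803.81 kJ/s
Sensible, feed 183→25 °C: -670.52 kJ/s
Outlet flows (mol/s): A 12.517, B 12.517, C 5.7828
Sensible, products 25→102 °C: 323.25 kJ/s
Q = ΔH = -1151.1 kJ/s = -1151.1 kW
Heat removed = 4143.9 MJ/h

Q_out = 4140 MJ/h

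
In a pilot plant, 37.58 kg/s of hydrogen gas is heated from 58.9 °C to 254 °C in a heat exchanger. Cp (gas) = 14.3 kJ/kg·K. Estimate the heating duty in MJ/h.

Q = 377000 MJ/h

Q = ṁ·Cp·ΔT = 37.58 × 14.3 × (254 − 58.9) = 104850 kJ/s
Heating duty = 377440 MJ/h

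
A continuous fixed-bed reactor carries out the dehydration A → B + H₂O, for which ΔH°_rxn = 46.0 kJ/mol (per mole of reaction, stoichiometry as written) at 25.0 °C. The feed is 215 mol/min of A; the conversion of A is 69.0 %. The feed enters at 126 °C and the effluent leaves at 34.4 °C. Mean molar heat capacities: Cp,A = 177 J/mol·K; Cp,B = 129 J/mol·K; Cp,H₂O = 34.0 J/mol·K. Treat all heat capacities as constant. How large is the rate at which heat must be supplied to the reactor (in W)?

Q_in = 55300 W

Extent of reaction ξ = 0.690 × 215 = 148.35 mol/min
Reaction term: ξ·ΔH°_rxn = 148.35 × 46.0 = 6824.1 kJ/min
Sensible, feed 126→25 °C: -3843.6 kJ/min
Outlet flows (mol/min): A 66.65, B 148.35, H₂O 148.35
Sensible, products 25→34.4 °C: 338.19 kJ/min
Q = ΔH = 3318.7 kJ/min = 55.312 kW
Heat supplied = 55312 W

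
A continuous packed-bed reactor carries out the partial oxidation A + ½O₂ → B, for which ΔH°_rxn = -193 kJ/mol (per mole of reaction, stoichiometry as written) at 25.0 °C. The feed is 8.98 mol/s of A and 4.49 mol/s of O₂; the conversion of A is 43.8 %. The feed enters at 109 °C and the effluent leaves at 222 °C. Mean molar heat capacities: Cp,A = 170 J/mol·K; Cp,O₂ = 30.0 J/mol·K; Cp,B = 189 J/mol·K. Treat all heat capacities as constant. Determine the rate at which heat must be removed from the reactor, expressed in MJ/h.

Q_out = 2050 MJ/h

Extent of reaction ξ = 0.438 × 8.98 = 3.9332 mol/s
Reaction term: ξ·ΔH°_rxn = 3.9332 × -193 = -759.12 kJ/s
Sensible, feed 109→25 °C: -139.55 kJ/s
Outlet flows (mol/s): A 5.0468, O₂ 2.5234, B 3.9332
Sensible, products 25→222 °C: 330.38 kJ/s
Q = ΔH = -568.29 kJ/s = -568.29 kW
Heat removed = 2045.8 MJ/h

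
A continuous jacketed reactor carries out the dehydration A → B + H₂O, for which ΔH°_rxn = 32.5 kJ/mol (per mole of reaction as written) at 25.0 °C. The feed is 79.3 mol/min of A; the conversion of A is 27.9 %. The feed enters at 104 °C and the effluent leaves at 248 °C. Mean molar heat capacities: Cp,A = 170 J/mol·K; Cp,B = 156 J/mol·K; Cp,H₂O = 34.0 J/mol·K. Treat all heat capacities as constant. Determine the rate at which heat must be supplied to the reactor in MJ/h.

Extent of reaction ξ = 0.279 × 79.3 = 22.125 mol/min
Reaction term: ξ·ΔH°_rxn = 22.125 × 32.5 = 719.05 kJ/min
Sensible, feed 104→25 °C: -1065 kJ/min
Outlet flows (mol/min): A 57.175, B 22.125, H₂O 22.125
Sensible, products 25→248 °C: 3104.9 kJ/min
Q = ΔH = 2759 kJ/min = 45.983 kW
Heat supplied = 165.54 MJ/h

Q_in = 166 MJ/h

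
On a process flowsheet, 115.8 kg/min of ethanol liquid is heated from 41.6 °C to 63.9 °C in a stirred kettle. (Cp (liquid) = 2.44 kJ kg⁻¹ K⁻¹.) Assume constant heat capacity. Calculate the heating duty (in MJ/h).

Q = ṁ·Cp·ΔT = 115.8 × 2.44 × (63.9 − 41.6) = 6300.9 kJ/min
Converting: 6300.9 / 60 s = 105.02 kW
Heating duty = 378.05 MJ/h

Q = 378 MJ/h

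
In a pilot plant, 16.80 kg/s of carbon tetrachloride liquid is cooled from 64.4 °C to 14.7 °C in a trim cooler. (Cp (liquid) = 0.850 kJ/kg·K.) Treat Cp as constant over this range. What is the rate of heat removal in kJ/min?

Q = ṁ·Cp·ΔT = 16.80 × 0.850 × (14.7 − 64.4) = -709.72 kJ/s
Cooling duty = 42583 kJ/min

Q_c = 42600 kJ/min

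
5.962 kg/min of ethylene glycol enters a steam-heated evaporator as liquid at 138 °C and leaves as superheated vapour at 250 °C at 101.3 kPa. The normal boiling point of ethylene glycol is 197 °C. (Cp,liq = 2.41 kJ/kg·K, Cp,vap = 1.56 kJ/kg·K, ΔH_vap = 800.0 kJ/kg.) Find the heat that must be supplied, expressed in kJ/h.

liquid 138→197 °C: 142.19 kJ/kg
vaporisation at 197 °C: 800 kJ/kg
vapour 197→250 °C: 82.68 kJ/kg
Δh = 142.19 + 800 + 82.68 = 1024.9 kJ/kg
Q = ṁ·Δh = 5.962 kg/min × 1024.9 kJ/kg = 6110.3 kJ/min
|Q| = 101.84 kW = 366620 kJ/h

Q = 367000 kJ/h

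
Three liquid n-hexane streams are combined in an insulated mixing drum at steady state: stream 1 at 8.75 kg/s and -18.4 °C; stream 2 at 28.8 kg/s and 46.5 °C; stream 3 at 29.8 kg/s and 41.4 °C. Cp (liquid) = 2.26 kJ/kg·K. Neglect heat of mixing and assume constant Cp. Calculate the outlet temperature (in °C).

No heat crosses the boundary, so H_out = H_in.
Σ ṁᵢCp,ᵢTᵢ = 8.75×2.26×-18.4 + 28.8×2.26×46.5 + 29.8×2.26×41.4 = 5450.9
Σ ṁᵢCp,ᵢ = 8.75×2.26 + 28.8×2.26 + 29.8×2.26 = 152.21
T_out = 5450.9 / 152.21 = 35.812 °C

T_out = 35.8 °C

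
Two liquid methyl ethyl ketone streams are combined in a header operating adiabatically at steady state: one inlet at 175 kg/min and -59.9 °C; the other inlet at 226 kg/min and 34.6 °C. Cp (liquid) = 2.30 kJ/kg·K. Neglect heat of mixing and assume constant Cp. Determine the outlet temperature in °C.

Energy balance with Q = 0: Σ ṁᵢCp,ᵢ(T_out − Tᵢ) = 0
Σ ṁᵢCp,ᵢTᵢ = 175×2.30×-59.9 + 226×2.30×34.6 = -6124.7
Σ ṁᵢCp,ᵢ = 175×2.30 + 226×2.30 = 922.3
T_out = -6124.7 / 922.3 = -6.6406 °C

T_out = -6.64 °C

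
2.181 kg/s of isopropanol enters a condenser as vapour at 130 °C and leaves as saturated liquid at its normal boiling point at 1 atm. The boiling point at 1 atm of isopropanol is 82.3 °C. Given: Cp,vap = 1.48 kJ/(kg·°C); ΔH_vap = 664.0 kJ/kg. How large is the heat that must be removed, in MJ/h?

vapour 130→82.3 °C: -70.596 kJ/kg
condensation at 82.3 °C: -664 kJ/kg
Δh = -70.596 + -664 = -734.6 kJ/kg
Q = ṁ·Δh = 2.181 kg/s × -734.6 kJ/kg = -1602.2 kJ/s
|Q| = 1602.2 kW = 5767.8 MJ/h

Q_c = 5770 MJ/h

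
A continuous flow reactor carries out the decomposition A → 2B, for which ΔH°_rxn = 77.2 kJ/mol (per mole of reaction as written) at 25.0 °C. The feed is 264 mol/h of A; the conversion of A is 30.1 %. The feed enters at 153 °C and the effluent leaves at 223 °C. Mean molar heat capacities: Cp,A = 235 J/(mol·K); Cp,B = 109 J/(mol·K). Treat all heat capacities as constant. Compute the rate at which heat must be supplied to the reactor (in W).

Q_in = 2840 W

Extent of reaction ξ = 0.301 × 264 = 79.464 mol/h
Reaction term: ξ·ΔH°_rxn = 79.464 × 77.2 = 6134.6 kJ/h
Sensible, feed 153→25 °C: -7941.1 kJ/h
Outlet flows (mol/h): A 184.54, B 158.93
Sensible, products 25→223 °C: 12016 kJ/h
Q = ΔH = 10210 kJ/h = 2.8361 kW
Heat supplied = 2836.1 W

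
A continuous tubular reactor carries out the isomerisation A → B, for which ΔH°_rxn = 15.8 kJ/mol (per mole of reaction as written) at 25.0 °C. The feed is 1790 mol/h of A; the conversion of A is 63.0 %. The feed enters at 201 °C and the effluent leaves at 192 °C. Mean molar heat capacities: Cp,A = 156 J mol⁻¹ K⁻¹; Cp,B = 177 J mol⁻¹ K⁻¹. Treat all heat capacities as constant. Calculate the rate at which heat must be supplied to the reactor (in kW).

Q_in = 5.35 kW

Extent of reaction ξ = 0.630 × 1790 = 1127.7 mol/h
Reaction term: ξ·ΔH°_rxn = 1127.7 × 15.8 = 17818 kJ/h
Sensible, feed 201→25 °C: -49146 kJ/h
Outlet flows (mol/h): A 662.3, B 1127.7
Sensible, products 25→192 °C: 50588 kJ/h
Q = ΔH = 19259 kJ/h = 5.3498 kW
Heat supplied = 5.3498 kW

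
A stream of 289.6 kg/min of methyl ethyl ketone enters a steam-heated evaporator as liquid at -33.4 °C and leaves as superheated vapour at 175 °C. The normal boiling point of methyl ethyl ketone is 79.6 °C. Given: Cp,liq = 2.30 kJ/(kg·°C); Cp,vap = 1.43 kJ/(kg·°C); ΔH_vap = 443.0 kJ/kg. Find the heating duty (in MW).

liquid -33.4→79.6 °C: 259.9 kJ/kg
vaporisation at 79.6 °C: 443 kJ/kg
vapour 79.6→175 °C: 136.42 kJ/kg
Δh = 259.9 + 443 + 136.42 = 839.32 kJ/kg
Q = ṁ·Δh = 289.6 kg/min × 839.32 kJ/kg = 243070 kJ/min
|Q| = 4051.1 kW = 4.0511 MW

Q = 4.05 MW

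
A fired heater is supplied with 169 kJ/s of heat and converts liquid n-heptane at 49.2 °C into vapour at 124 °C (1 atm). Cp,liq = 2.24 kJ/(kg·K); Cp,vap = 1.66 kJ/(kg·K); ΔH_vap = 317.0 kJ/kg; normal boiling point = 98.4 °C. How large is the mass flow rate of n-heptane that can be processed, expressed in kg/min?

ṁ = 21.6 kg/min

Δh = 2.24×(98.4−49.2) + 317.0 + 1.66×(124−98.4) = 469.7 kJ/kg
Q = 169 kJ/s = 169 kJ/s = 10140 kJ/min
ṁ = Q/Δh = 10140 / 469.7 = 21.588 kg/min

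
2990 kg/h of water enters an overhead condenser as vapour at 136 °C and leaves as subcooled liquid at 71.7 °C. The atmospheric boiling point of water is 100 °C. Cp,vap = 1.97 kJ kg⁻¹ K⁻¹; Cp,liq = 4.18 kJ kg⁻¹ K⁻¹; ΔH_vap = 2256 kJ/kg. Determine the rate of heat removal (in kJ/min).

Q_c = 122000 kJ/min

vapour 136→100 °C: -70.92 kJ/kg
condensation at 100 °C: -2256 kJ/kg
liquid 100→71.7 °C: -118.29 kJ/kg
Δh = -70.92 + -2256 + -118.29 = -2445.2 kJ/kg
Q = ṁ·Δh = 2990 kg/h × -2445.2 kJ/kg = -7.3112e+06 kJ/h
|Q| = 2030.9 kW = 121850 kJ/min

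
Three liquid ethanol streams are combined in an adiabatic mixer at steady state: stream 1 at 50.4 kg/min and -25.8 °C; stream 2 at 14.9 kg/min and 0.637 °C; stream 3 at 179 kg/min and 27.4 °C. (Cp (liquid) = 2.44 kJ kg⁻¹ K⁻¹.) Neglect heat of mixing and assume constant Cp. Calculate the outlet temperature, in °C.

T_out = 14.8 °C

Adiabatic, steady state ⇒ Σ ṁᵢCp,ᵢ(T_out − Tᵢ) = 0
Σ ṁᵢCp,ᵢTᵢ = 50.4×2.44×-25.8 + 14.9×2.44×0.637 + 179×2.44×27.4 = 8817.6
Σ ṁᵢCp,ᵢ = 50.4×2.44 + 14.9×2.44 + 179×2.44 = 596.09
T_out = 8817.6 / 596.09 = 14.792 °C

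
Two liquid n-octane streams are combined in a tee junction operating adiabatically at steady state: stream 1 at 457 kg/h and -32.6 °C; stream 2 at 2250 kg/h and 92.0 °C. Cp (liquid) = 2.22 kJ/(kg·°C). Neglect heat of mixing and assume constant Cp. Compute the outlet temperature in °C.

Adiabatic, steady state ⇒ Σ ṁᵢCp,ᵢ(T_out − Tᵢ) = 0
T_out = Σ ṁᵢCp,ᵢTᵢ / Σ ṁᵢCp,ᵢ
      = 426470 / 6009.5 = 70.965 °C

T_out = 71.0 °C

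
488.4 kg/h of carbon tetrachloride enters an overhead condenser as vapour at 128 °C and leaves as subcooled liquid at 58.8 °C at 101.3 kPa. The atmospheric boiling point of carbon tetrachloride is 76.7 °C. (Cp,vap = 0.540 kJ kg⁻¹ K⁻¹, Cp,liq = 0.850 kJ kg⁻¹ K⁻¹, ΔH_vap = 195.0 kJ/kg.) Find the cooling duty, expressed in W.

vapour 128→76.7 °C: -27.702 kJ/kg
condensation at 76.7 °C: -195 kJ/kg
liquid 76.7→58.8 °C: -15.215 kJ/kg
Δh = -27.702 + -195 + -15.215 = -237.92 kJ/kg
Q = ṁ·Δh = 488.4 kg/h × -237.92 kJ/kg = -116200 kJ/h
|Q| = 32.277 kW = 32277 W

Q_c = 32300 W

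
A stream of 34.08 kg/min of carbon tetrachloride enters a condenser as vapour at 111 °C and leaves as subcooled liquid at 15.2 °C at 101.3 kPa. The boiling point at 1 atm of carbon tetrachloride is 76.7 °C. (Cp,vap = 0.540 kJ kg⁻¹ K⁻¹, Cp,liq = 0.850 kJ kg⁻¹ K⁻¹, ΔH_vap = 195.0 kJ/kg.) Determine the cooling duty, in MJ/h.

Q_c = 544 MJ/h

vapour 111→76.7 °C: -18.522 kJ/kg
condensation at 76.7 °C: -195 kJ/kg
liquid 76.7→15.2 °C: -52.275 kJ/kg
Δh = -18.522 + -195 + -52.275 = -265.8 kJ/kg
Q = ṁ·Δh = 34.08 kg/min × -265.8 kJ/kg = -9058.4 kJ/min
|Q| = 150.97 kW = 543.5 MJ/h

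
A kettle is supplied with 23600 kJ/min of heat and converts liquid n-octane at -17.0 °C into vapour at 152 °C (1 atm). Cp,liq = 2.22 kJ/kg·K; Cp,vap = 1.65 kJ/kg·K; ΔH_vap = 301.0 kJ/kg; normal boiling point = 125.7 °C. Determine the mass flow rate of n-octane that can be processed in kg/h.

Δh = 2.22×(125.7−-17.0) + 301.0 + 1.65×(152−125.7) = 661.19 kJ/kg
Q = 23600 kJ/min = 393.33 kJ/s = 1.416e+06 kJ/h
ṁ = Q/Δh = 1.416e+06 / 661.19 = 2141.6 kg/h

ṁ = 2140 kg/h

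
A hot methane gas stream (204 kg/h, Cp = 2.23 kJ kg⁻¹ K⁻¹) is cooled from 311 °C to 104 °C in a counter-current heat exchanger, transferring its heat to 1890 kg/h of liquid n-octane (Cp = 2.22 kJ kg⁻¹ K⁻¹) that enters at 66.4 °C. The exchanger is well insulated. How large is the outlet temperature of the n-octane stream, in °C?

T_c,out = 88.8 °C

Heat released by hot stream: Q = 204 × 2.23 × (311 − 104) = 94168 kJ/h
Energy balance on cold side (adiabatic exchanger): Q = ṁ_c·Cp_c·(T_c,out − T_c,in)
T_c,out = 66.4 + 94168/(1890 × 2.22) = 88.844 °C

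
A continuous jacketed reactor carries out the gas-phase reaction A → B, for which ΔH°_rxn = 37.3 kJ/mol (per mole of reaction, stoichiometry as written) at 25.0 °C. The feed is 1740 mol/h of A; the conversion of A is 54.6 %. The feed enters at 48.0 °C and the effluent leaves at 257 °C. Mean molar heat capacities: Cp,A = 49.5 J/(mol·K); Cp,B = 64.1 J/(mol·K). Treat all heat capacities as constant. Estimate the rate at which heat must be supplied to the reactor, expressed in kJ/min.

Q_in = 944 kJ/min

Extent of reaction ξ = 0.546 × 1740 = 950.04 mol/h
Reaction term: ξ·ΔH°_rxn = 950.04 × 37.3 = 35436 kJ/h
Sensible, feed 48.0→25 °C: -1981 kJ/h
Outlet flows (mol/h): A 789.96, B 950.04
Sensible, products 25→257 °C: 23200 kJ/h
Q = ΔH = 56656 kJ/h = 15.738 kW
Heat supplied = 944.26 kJ/min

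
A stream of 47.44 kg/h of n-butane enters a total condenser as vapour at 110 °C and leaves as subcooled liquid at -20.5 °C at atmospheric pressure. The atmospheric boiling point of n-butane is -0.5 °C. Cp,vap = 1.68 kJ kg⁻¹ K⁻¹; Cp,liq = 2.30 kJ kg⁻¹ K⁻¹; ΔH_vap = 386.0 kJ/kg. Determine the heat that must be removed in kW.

Q_c = 8.14 kW

vapour 110→-0.5 °C: -185.64 kJ/kg
condensation at -0.5 °C: -386 kJ/kg
liquid -0.5→-20.5 °C: -46 kJ/kg
Δh = -185.64 + -386 + -46 = -617.64 kJ/kg
Q = ṁ·Δh = 47.44 kg/h × -617.64 kJ/kg = -29301 kJ/h
|Q| = 8.1391 kW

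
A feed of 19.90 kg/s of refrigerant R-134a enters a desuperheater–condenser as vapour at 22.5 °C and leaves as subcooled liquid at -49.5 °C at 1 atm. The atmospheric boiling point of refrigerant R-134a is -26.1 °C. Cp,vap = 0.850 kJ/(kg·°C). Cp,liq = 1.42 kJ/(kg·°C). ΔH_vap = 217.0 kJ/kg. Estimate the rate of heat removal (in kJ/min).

Q_c = 348000 kJ/min

vapour 22.5→-26.1 °C: -41.31 kJ/kg
condensation at -26.1 °C: -217 kJ/kg
liquid -26.1→-49.5 °C: -33.228 kJ/kg
Δh = -41.31 + -217 + -33.228 = -291.54 kJ/kg
Q = ṁ·Δh = 19.90 kg/s × -291.54 kJ/kg = -5801.6 kJ/s
|Q| = 5801.6 kW = 348100 kJ/min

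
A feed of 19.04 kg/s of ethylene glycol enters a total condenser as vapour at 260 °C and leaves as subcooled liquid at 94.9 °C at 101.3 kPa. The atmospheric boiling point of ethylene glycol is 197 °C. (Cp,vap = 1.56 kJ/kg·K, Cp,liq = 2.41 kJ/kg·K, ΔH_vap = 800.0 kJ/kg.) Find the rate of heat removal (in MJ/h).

vapour 260→197 °C: -98.28 kJ/kg
condensation at 197 °C: -800 kJ/kg
liquid 197→94.9 °C: -246.06 kJ/kg
Δh = -98.28 + -800 + -246.06 = -1144.3 kJ/kg
Q = ṁ·Δh = 19.04 kg/s × -1144.3 kJ/kg = -21788 kJ/s
|Q| = 21788 kW = 78438 MJ/h

Q_c = 78400 MJ/h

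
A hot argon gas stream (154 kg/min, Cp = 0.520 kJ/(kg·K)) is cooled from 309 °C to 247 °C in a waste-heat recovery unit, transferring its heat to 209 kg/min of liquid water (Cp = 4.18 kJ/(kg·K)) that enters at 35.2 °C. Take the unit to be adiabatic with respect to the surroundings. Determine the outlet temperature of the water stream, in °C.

T_c,out = 40.9 °C

Heat released by hot stream: Q = 154 × 0.520 × (309 − 247) = 4965 kJ/min
Energy balance on cold side (adiabatic exchanger): Q = ṁ_c·Cp_c·(T_c,out − T_c,in)
T_c,out = 35.2 + 4965/(209 × 4.18) = 40.883 °C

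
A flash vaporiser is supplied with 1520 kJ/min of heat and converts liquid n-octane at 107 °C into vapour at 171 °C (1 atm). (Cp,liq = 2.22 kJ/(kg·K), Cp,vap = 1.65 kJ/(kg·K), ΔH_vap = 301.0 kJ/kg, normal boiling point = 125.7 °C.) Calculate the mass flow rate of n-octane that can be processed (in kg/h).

ṁ = 219 kg/h

Δh = 2.22×(125.7−107) + 301.0 + 1.65×(171−125.7) = 417.26 kJ/kg
Q = 1520 kJ/min = 25.333 kJ/s = 91200 kJ/h
ṁ = Q/Δh = 91200 / 417.26 = 218.57 kg/h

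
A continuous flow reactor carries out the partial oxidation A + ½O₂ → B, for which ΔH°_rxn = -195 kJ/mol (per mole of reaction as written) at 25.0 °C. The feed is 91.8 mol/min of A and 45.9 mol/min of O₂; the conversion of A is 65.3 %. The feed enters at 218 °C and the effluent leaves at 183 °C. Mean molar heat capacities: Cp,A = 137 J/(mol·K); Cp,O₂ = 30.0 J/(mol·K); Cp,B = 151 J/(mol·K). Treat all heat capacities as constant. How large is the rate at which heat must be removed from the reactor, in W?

Q_out = 203000 W

Extent of reaction ξ = 0.653 × 91.8 = 59.945 mol/min
Reaction term: ξ·ΔH°_rxn = 59.945 × -195 = -11689 kJ/min
Sensible, feed 218→25 °C: -2693 kJ/min
Outlet flows (mol/min): A 31.855, O₂ 15.927, B 59.945
Sensible, products 25→183 °C: 2195.2 kJ/min
Q = ΔH = -12187 kJ/min = -203.12 kW
Heat removed = 203120 W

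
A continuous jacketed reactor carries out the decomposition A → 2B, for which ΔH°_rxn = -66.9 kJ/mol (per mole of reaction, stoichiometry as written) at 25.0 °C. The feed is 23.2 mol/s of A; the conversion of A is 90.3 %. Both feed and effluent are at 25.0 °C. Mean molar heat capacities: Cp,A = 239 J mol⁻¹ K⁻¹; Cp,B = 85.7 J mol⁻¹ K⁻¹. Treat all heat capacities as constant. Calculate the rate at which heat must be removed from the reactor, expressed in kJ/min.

Extent of reaction ξ = 0.903 × 23.2 = 20.95 mol/s
Reaction term: ξ·ΔH°_rxn = 20.95 × -66.9 = -1401.5 kJ/s
Q = ΔH = -1401.5 kJ/s = -1401.5 kW
Heat removed = 84092 kJ/min

Q_out = 84100 kJ/min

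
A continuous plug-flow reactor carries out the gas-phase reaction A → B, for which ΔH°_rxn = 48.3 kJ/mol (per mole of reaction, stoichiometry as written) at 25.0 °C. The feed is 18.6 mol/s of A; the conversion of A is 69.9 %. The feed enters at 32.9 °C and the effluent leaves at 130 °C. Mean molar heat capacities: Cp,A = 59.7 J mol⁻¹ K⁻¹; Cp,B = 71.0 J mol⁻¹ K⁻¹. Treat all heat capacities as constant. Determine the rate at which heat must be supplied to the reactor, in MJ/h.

Extent of reaction ξ = 0.699 × 18.6 = 13.001 mol/s
Reaction term: ξ·ΔH°_rxn = 13.001 × 48.3 = 627.97 kJ/s
Sensible, feed 32.9→25 °C: -8.7723 kJ/s
Outlet flows (mol/s): A 5.5986, B 13.001
Sensible, products 25→130 °C: 132.02 kJ/s
Q = ΔH = 751.22 kJ/s = 751.22 kW
Heat supplied = 2704.4 MJ/h

Q_in = 2700 MJ/h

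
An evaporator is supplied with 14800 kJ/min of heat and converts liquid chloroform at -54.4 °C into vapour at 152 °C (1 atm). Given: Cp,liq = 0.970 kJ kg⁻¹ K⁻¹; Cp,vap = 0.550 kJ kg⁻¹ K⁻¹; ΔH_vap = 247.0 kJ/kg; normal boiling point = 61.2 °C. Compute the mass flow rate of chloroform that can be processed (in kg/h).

Δh = 0.970×(61.2−-54.4) + 247.0 + 0.550×(152−61.2) = 409.07 kJ/kg
Q = 14800 kJ/min = 246.67 kJ/s = 888000 kJ/h
ṁ = Q/Δh = 888000 / 409.07 = 2170.8 kg/h

ṁ = 2170 kg/h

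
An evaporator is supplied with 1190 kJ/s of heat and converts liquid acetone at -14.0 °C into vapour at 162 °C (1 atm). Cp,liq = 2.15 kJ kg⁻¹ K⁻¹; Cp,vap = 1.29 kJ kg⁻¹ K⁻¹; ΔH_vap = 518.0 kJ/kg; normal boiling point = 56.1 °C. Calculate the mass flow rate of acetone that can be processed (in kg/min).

ṁ = 88.7 kg/min

Δh = 2.15×(56.1−-14.0) + 518.0 + 1.29×(162−56.1) = 805.33 kJ/kg
Q = 1190 kJ/s = 1190 kJ/s = 71400 kJ/min
ṁ = Q/Δh = 71400 / 805.33 = 88.66 kg/min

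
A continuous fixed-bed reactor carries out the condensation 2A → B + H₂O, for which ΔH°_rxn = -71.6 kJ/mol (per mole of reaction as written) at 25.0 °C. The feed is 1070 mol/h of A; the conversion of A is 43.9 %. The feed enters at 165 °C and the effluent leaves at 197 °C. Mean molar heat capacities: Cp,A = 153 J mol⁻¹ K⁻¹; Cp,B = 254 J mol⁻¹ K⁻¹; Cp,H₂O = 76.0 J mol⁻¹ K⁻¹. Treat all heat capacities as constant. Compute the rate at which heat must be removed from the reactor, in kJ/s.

Extent of reaction ξ = 0.439 × 1070 / 2 = 234.87 mol/h
Reaction term: ξ·ΔH°_rxn = 234.87 × -71.6 = -16816 kJ/h
Sensible, feed 165→25 °C: -22919 kJ/h
Outlet flows (mol/h): A 600.27, B 234.87, H₂O 234.87
Sensible, products 25→197 °C: 29128 kJ/h
Q = ΔH = -10608 kJ/h = -2.9467 kW
Heat removed = 2.9467 kJ/s

Q_out = 2.95 kJ/s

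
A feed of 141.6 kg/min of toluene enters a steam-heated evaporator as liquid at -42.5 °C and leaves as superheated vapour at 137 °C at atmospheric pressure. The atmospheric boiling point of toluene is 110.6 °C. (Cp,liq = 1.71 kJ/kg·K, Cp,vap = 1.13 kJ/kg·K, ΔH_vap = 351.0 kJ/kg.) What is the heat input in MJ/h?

liquid -42.5→110.6 °C: 261.8 kJ/kg
vaporisation at 110.6 °C: 351 kJ/kg
vapour 110.6→137 °C: 29.832 kJ/kg
Δh = 261.8 + 351 + 29.832 = 642.63 kJ/kg
Q = ṁ·Δh = 141.6 kg/min × 642.63 kJ/kg = 90997 kJ/min
|Q| = 1516.6 kW = 5459.8 MJ/h

Q = 5460 MJ/h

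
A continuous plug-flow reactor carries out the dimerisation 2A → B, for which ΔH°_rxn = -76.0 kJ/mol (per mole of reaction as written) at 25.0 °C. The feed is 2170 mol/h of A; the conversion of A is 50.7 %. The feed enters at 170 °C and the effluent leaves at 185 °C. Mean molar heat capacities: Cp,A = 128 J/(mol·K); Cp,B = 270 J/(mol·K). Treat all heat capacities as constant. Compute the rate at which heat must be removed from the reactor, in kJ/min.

Q_out = 607 kJ/min

Extent of reaction ξ = 0.507 × 2170 / 2 = 550.1 mol/h
Reaction term: ξ·ΔH°_rxn = 550.1 × -76.0 = -41807 kJ/h
Sensible, feed 170→25 °C: -40275 kJ/h
Outlet flows (mol/h): A 1069.8, B 550.1
Sensible, products 25→185 °C: 45674 kJ/h
Q = ΔH = -36409 kJ/h = -10.114 kW
Heat removed = 606.81 kJ/min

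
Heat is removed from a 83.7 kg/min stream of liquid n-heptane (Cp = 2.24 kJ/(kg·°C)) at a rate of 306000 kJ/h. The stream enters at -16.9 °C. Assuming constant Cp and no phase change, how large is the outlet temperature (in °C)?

T_out = -44.1 °C

Q = 306000 kJ/h = 5100 kJ/min
ΔT = Q/(ṁ·Cp) = 5100/(83.7×2.24) = 27.202 K
T_out = -16.9 − 27.202 = -44.102 °C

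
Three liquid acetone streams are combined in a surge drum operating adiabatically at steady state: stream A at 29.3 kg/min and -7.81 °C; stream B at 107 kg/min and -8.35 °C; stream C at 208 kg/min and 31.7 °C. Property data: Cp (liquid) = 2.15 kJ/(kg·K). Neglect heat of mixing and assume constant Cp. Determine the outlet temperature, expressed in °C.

T_out = 15.9 °C

No heat crosses the boundary, so H_out = H_in.
Σ ṁᵢCp,ᵢTᵢ = 29.3×2.15×-7.81 + 107×2.15×-8.35 + 208×2.15×31.7 = 11763
Σ ṁᵢCp,ᵢ = 29.3×2.15 + 107×2.15 + 208×2.15 = 740.25
T_out = 11763 / 740.25 = 15.891 °C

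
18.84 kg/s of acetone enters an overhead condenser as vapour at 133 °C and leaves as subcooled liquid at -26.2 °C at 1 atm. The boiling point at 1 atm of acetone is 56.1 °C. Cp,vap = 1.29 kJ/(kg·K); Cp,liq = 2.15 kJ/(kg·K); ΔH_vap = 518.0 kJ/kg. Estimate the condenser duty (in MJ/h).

Q_c = 53900 MJ/h

vapour 133→56.1 °C: -99.201 kJ/kg
condensation at 56.1 °C: -518 kJ/kg
liquid 56.1→-26.2 °C: -176.94 kJ/kg
Δh = -99.201 + -518 + -176.94 = -794.15 kJ/kg
Q = ṁ·Δh = 18.84 kg/s × -794.15 kJ/kg = -14962 kJ/s
|Q| = 14962 kW = 53862 MJ/h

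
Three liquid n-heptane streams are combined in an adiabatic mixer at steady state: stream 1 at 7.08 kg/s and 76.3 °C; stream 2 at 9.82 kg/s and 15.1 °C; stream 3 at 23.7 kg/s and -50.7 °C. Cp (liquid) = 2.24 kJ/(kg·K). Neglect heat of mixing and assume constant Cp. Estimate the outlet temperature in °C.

Adiabatic, steady state ⇒ Σ ṁᵢCp,ᵢ(T_out − Tᵢ) = 0
T_out = Σ ṁᵢCp,ᵢTᵢ / Σ ṁᵢCp,ᵢ
      = -1149.4 / 90.944 = -12.638 °C

T_out = -12.6 °C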